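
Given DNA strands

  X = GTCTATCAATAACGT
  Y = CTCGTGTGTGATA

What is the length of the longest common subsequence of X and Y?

Match G [1,4]; then T [2,5]; then T [4,7]; then T [6,9]; then A [9,11]; then T [10,12]; then A [12,13] — 7 bases in the same relative order in both. The LCS DP gives dp[15][13] = 7, so this is optimal.

7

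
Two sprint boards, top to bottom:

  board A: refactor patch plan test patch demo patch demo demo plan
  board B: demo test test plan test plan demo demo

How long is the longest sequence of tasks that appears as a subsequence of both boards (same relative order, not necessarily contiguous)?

Taking plan (board A #3, board B #4) → test (board A #4, board B #5) → demo (board A #8, board B #7) → demo (board A #9, board B #8) gives a common subsequence of length 4, and the DP table's final entry dp[10][8] is also 4, so no common subsequence is longer.

4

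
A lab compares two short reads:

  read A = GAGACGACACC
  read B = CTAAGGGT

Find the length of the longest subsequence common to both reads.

3

One common subsequence of length 3: G at read A[1]=read B[5], G at read A[3]=read B[6], G at read A[6]=read B[7]. The LCS DP gives dp[11][8] = 3, so this is optimal.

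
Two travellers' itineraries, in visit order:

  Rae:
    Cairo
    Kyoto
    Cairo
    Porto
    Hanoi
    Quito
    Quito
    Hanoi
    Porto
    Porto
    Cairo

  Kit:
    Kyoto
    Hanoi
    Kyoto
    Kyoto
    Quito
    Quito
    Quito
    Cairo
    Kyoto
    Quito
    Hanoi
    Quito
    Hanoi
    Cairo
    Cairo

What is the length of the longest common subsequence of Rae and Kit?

6

One common subsequence of length 6: Cairo [1,8], Kyoto [2,9], Hanoi [5,11], Quito [7,12], Hanoi [8,13], Cairo [11,15], and the DP table's final entry dp[11][15] is also 6, so no common subsequence is longer.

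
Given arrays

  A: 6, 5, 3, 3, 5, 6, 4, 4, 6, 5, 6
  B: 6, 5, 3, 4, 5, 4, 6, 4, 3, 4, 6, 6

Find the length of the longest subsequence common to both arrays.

One common subsequence of length 9: 6 (A #1, B #1) → 5 (A #2, B #2) → 3 (A #3, B #3) → 5 (A #5, B #5) → 6 (A #6, B #7) → 4 (A #7, B #8) → 4 (A #8, B #10) → 6 (A #9, B #11) → 6 (A #11, B #12). The LCS DP gives dp[11][12] = 9, so this is optimal.

9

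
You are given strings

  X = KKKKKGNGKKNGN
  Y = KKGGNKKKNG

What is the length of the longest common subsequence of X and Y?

Let dp[i][j] be the LCS length of the first i characters of X and the first j characters of Y. dp[i][j] = dp[i-1][j-1]+1 when the i-th and j-th characters match, else max(dp[i-1][j], dp[i][j-1]).
    ·  K  K  G  G  N  K  K  K  N  G
 ·  0  0  0  0  0  0  0  0  0  0  0
 K  0  1  1  1  1  1  1  1  1  1  1
 K  0  1  2  2  2  2  2  2  2  2  2
 K  0  1  2  2  2  2  3  3  3  3  3
 K  0  1  2  2  2  2  3  4  4  4  4
 K  0  1  2  2  2  2  3  4  5  5  5
 G  0  1  2  3  3  3  3  4  5  5  6
 N  0  1  2  3  3  4  4  4  5  6  6
 G  0  1  2  3  4  4  4  4  5  6  7
 K  0  1  2  3  4  4  5  5  5  6  7
 K  0  1  2  3  4  4  5  6  6  6  7
 N  0  1  2  3  4  5  5  6  6  7  7
 G  0  1  2  3  4  5  5  6  6  7  8
 N  0  1  2  3  4  5  5  6  6  7  8
dp[13][10] = 8. One LCS (by backtracking along matches): KKGNKKNG.

8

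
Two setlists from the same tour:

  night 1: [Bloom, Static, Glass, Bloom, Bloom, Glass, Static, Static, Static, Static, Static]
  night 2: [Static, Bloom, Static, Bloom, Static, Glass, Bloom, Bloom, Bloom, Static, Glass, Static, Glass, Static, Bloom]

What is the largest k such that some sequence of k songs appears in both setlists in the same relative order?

Taking Bloom at night 1[1]=night 2[4], then Static at night 1[2]=night 2[5], then Glass at night 1[3]=night 2[6], then Bloom at night 1[4]=night 2[8], then Bloom at night 1[5]=night 2[9], then Glass at night 1[6]=night 2[11], then Static at night 1[7]=night 2[12], then Static at night 1[8]=night 2[14] gives a common subsequence of length 8. Since dp[11][15] = 8, nothing longer is possible.

8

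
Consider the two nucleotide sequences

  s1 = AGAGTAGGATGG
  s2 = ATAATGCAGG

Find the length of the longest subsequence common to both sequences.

7

Taking A at s1[1]=s2[3], A at s1[3]=s2[4], T at s1[5]=s2[5], G at s1[7]=s2[6], A at s1[9]=s2[8], G at s1[11]=s2[9], G at s1[12]=s2[10] gives a common subsequence of length 7. dp[12][10] = 7 confirms this is the maximum.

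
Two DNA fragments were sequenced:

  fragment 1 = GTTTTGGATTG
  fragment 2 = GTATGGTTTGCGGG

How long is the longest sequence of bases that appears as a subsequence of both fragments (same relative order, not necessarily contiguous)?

8

Match G [1,1]; then T [2,4]; then T [3,7]; then T [4,8]; then T [5,9]; then G [6,12]; then G [7,13]; then G [11,14] — 8 bases in the same relative order in both. Since dp[11][14] = 8, nothing longer is possible.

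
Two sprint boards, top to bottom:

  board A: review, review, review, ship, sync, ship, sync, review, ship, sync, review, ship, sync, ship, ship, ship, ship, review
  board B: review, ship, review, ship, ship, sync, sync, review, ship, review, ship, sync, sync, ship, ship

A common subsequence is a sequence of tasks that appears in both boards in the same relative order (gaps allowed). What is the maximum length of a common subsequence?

Pick review (board A #1, board B #1) → review (board A #2, board B #3) → ship (board A #4, board B #5) → sync (board A #5, board B #6) → sync (board A #7, board B #7) → review (board A #8, board B #8) → ship (board A #9, board B #9) → review (board A #11, board B #10) → ship (board A #12, board B #11) → sync (board A #13, board B #13) → ship (board A #16, board B #14) → ship (board A #17, board B #15); all 12 tasks appear in both, in order. dp[18][15] = 12 confirms this is the maximum.

12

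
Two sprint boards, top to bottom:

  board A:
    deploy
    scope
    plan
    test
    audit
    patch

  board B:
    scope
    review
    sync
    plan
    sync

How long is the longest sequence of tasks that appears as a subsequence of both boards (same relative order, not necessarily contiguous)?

Pick scope [2,1], then plan [3,4]; all 2 tasks appear in both, in order. dp[6][5] = 2 confirms this is the maximum.

2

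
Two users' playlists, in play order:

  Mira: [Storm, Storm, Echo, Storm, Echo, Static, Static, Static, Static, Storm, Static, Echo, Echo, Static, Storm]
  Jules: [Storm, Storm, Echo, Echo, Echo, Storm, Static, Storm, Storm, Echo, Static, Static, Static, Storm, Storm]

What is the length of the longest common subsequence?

Pick Storm [1,1], then Storm [2,2], then Echo [3,5], then Storm [4,9], then Echo [5,10], then Static [7,11], then Static [8,12], then Static [9,13], then Storm [10,14], then Storm [15,15]; all 10 songs appear in both, in order. Since dp[15][15] = 10, nothing longer is possible.

10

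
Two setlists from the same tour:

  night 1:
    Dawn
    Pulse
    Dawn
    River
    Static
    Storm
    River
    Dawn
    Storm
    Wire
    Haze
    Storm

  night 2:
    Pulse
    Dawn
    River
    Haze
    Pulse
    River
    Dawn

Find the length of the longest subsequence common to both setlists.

5

Taking Pulse [2,1], then Dawn [3,2], then River [4,3], then River [7,6], then Dawn [8,7] gives a common subsequence of length 5. The LCS DP gives dp[12][7] = 5, so this is optimal.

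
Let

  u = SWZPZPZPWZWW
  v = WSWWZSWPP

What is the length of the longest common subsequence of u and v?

Let dp[i][j] be the LCS length of the first i characters of u and the first j characters of v. dp[i][j] = dp[i-1][j-1]+1 when the i-th and j-th characters match, else max(dp[i-1][j], dp[i][j-1]).
    ·  W  S  W  W  Z  S  W  P  P
 ·  0  0  0  0  0  0  0  0  0  0
 S  0  0  1  1  1  1  1  1  1  1
 W  0  1  1  2  2  2  2  2  2  2
 Z  0  1  1  2  2  3  3  3  3  3
 P  0  1  1  2  2  3  3  3  4  4
 Z  0  1  1  2  2  3  3  3  4  4
 P  0  1  1  2  2  3  3  3  4  5
 Z  0  1  1  2  2  3  3  3  4  5
 P  0  1  1  2  2  3  3  3  4  5
 W  0  1  1  2  3  3  3  4  4  5
 Z  0  1  1  2  3  4  4  4  4  5
 W  0  1  1  2  3  4  4  5  5  5
 W  0  1  1  2  3  4  4  5  5  5
dp[12][9] = 5. One LCS (by backtracking along matches): SWZPP.

5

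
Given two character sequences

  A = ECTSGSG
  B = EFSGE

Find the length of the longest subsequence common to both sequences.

Let dp[i][j] be the LCS length of the first i characters of A and the first j characters of B. dp[i][j] = dp[i-1][j-1]+1 when the i-th and j-th characters match, else max(dp[i-1][j], dp[i][j-1]).
    ·  E  F  S  G  E
 ·  0  0  0  0  0  0
 E  0  1  1  1  1  1
 C  0  1  1  1  1  1
 T  0  1  1  1  1  1
 S  0  1  1  2  2  2
 G  0  1  1  2  3  3
 S  0  1  1  2  3  3
 G  0  1  1  2  3  3
dp[7][5] = 3. One LCS (by backtracking along matches): ESG.

3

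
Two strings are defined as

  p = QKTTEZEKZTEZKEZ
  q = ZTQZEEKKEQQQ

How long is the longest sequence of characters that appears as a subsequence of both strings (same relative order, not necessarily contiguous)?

One common subsequence of length 6: Q at p[1]=q[3], E at p[5]=q[5], E at p[7]=q[6], K at p[8]=q[7], K at p[13]=q[8], E at p[14]=q[9], and the DP table's final entry dp[15][12] is also 6, so no common subsequence is longer.

6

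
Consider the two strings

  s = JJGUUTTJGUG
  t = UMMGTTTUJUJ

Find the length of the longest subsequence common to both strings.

5

Let dp[i][j] be the LCS length of the first i characters of s and the first j characters of t. dp[i][j] = dp[i-1][j-1]+1 when the i-th and j-th characters match, else max(dp[i-1][j], dp[i][j-1]).
    ·  U  M  M  G  T  T  T  U  J  U  J
 ·  0  0  0  0  0  0  0  0  0  0  0  0
 J  0  0  0  0  0  0  0  0  0  1  1  1
 J  0  0  0  0  0  0  0  0  0  1  1  2
 G  0  0  0  0  1  1  1  1  1  1  1  2
 U  0  1  1  1  1  1  1  1  2  2  2  2
 U  0  1  1  1  1  1  1  1  2  2  3  3
 T  0  1  1  1  1  2  2  2  2  2  3  3
 T  0  1  1  1  1  2  3  3  3  3  3  3
 J  0  1  1  1  1  2  3  3  3  4  4  4
 G  0  1  1  1  2  2  3  3  3  4  4  4
 U  0  1  1  1  2  2  3  3  4  4  5  5
 G  0  1  1  1  2  2  3  3  4  4  5  5
dp[11][11] = 5. One LCS (by backtracking along matches): GTTJU.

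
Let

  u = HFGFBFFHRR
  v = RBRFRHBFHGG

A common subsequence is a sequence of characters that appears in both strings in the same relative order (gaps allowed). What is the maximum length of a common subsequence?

4

Match H [1,6], then B [5,7], then F [7,8], then H [8,9] — 4 characters in the same relative order in both, and the DP table's final entry dp[10][11] is also 4, so no common subsequence is longer.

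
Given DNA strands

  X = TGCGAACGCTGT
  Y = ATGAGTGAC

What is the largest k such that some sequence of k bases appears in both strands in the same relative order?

Let dp[i][j] be the LCS length of the first i bases of X and the first j bases of Y. dp[i][j] = dp[i-1][j-1]+1 when the i-th and j-th bases match, else max(dp[i-1][j], dp[i][j-1]).
    ·  A  T  G  A  G  T  G  A  C
 ·  0  0  0  0  0  0  0  0  0  0
 T  0  0  1  1  1  1  1  1  1  1
 G  0  0  1  2  2  2  2  2  2  2
 C  0  0  1  2  2  2  2  2  2  3
 G  0  0  1  2  2  3  3  3  3  3
 A  0  1  1  2  3  3  3  3  4  4
 A  0  1  1  2  3  3  3  3  4  4
 C  0  1  1  2  3  3  3  3  4  5
 G  0  1  1  2  3  4  4  4  4  5
 C  0  1  1  2  3  4  4  4  4  5
 T  0  1  2  2  3  4  5  5  5  5
 G  0  1  2  3  3  4  5  6  6  6
 T  0  1  2  3  3  4  5  6  6  6
dp[12][9] = 6. One LCS (by backtracking along matches): TGAGTG.

6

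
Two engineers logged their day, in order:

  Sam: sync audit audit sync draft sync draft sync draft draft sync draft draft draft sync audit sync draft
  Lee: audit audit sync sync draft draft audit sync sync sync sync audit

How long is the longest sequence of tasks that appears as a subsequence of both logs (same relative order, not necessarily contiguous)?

9

Pick audit [2,1], then audit [3,2], then sync [4,4], then draft [5,6], then sync [6,8], then sync [8,9], then sync [11,10], then sync [15,11], then audit [16,12]; all 9 tasks appear in both, in order. dp[18][12] = 9 confirms this is the maximum.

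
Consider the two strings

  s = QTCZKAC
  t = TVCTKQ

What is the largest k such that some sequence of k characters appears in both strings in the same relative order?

Let dp[i][j] be the LCS length of the first i characters of s and the first j characters of t. dp[i][j] = dp[i-1][j-1]+1 when the i-th and j-th characters match, else max(dp[i-1][j], dp[i][j-1]).
    ·  T  V  C  T  K  Q
 ·  0  0  0  0  0  0  0
 Q  0  0  0  0  0  0  1
 T  0  1  1  1  1  1  1
 C  0  1  1  2  2  2  2
 Z  0  1  1  2  2  2  2
 K  0  1  1  2  2  3  3
 A  0  1  1  2  2  3  3
 C  0  1  1  2  2  3  3
dp[7][6] = 3. One LCS (by backtracking along matches): TCK.

3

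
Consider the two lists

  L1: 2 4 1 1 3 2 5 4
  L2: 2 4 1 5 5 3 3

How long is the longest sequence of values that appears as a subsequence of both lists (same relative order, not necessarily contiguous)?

Let dp[i][j] be the LCS length of the first i values of L1 and the first j values of L2. dp[i][j] = dp[i-1][j-1]+1 when the i-th and j-th values match, else max(dp[i-1][j], dp[i][j-1]).
    ·  2  4  1  5  5  3  3
 ·  0  0  0  0  0  0  0  0
 2  0  1  1  1  1  1  1  1
 4  0  1  2  2  2  2  2  2
 1  0  1  2  3  3  3  3  3
 1  0  1  2  3  3  3  3  3
 3  0  1  2  3  3  3  4  4
 2  0  1  2  3  3  3  4  4
 5  0  1  2  3  4  4  4  4
 4  0  1  2  3  4  4  4  4
dp[8][7] = 4. One LCS (by backtracking along matches): 2, 4, 1, 3.

4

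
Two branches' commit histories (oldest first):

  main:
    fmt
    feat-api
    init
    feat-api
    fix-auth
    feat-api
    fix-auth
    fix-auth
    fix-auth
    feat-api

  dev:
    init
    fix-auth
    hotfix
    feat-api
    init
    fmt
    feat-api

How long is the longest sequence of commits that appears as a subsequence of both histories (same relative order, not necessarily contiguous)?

4

One common subsequence of length 4: init (main #3, dev #1) → fix-auth (main #5, dev #2) → feat-api (main #6, dev #4) → feat-api (main #10, dev #7), and the DP table's final entry dp[10][7] is also 4, so no common subsequence is longer.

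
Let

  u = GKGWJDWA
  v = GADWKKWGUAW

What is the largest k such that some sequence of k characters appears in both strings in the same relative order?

4

Pick G [1,1] → K [2,6] → G [3,8] → W [7,11]; all 4 characters appear in both, in order. Since dp[8][11] = 4, nothing longer is possible.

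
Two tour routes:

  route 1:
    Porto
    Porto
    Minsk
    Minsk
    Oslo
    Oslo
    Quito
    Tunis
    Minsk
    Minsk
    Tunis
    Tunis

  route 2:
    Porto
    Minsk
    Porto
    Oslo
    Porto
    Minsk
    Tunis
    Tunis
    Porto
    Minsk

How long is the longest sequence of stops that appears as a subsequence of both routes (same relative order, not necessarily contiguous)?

6

Taking Porto [1,1], Porto [2,3], Oslo [5,4], Minsk [10,6], Tunis [11,7], Tunis [12,8] gives a common subsequence of length 6. dp[12][10] = 6 confirms this is the maximum.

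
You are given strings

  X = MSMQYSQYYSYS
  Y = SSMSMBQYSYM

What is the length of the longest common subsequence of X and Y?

7

Let dp[i][j] be the LCS length of the first i characters of X and the first j characters of Y. dp[i][j] = dp[i-1][j-1]+1 when the i-th and j-th characters match, else max(dp[i-1][j], dp[i][j-1]).
    ·  S  S  M  S  M  B  Q  Y  S  Y  M
 ·  0  0  0  0  0  0  0  0  0  0  0  0
 M  0  0  0  1  1  1  1  1  1  1  1  1
 S  0  1  1  1  2  2  2  2  2  2  2  2
 M  0  1  1  2  2  3  3  3  3  3  3  3
 Q  0  1  1  2  2  3  3  4  4  4  4  4
 Y  0  1  1  2  2  3  3  4  5  5  5  5
 S  0  1  2  2  3  3  3  4  5  6  6  6
 Q  0  1  2  2  3  3  3  4  5  6  6  6
 Y  0  1  2  2  3  3  3  4  5  6  7  7
 Y  0  1  2  2  3  3  3  4  5  6  7  7
 S  0  1  2  2  3  3  3  4  5  6  7  7
 Y  0  1  2  2  3  3  3  4  5  6  7  7
 S  0  1  2  2  3  3  3  4  5  6  7  7
dp[12][11] = 7. One LCS (by backtracking along matches): MSMQYSY.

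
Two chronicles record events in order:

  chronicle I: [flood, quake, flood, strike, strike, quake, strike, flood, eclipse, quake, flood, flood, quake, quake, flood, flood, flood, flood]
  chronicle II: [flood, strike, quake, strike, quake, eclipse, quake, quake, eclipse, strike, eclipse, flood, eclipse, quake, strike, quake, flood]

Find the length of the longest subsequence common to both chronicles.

10

Pick flood [1,1]; then quake [2,3]; then strike [4,4]; then quake [6,8]; then strike [7,10]; then flood [8,12]; then eclipse [9,13]; then quake [10,14]; then quake [14,16]; then flood [18,17]; all 10 events appear in both, in order, and the DP table's final entry dp[18][17] is also 10, so no common subsequence is longer.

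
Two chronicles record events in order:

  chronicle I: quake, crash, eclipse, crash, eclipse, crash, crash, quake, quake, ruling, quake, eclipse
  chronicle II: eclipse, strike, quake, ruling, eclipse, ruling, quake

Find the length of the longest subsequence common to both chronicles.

One common subsequence of length 4: quake at chronicle I[1]=chronicle II[3], eclipse at chronicle I[5]=chronicle II[5], ruling at chronicle I[10]=chronicle II[6], quake at chronicle I[11]=chronicle II[7], and the DP table's final entry dp[12][7] is also 4, so no common subsequence is longer.

4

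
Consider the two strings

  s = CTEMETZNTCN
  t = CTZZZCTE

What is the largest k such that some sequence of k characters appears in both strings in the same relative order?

4

Taking C (s #1, t #1) → T (s #2, t #2) → Z (s #7, t #5) → T (s #9, t #7) gives a common subsequence of length 4. dp[11][8] = 4 confirms this is the maximum.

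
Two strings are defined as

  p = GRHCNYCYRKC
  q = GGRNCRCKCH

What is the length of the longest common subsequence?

Let dp[i][j] be the LCS length of the first i characters of p and the first j characters of q. dp[i][j] = dp[i-1][j-1]+1 when the i-th and j-th characters match, else max(dp[i-1][j], dp[i][j-1]).
    ·  G  G  R  N  C  R  C  K  C  H
 ·  0  0  0  0  0  0  0  0  0  0  0
 G  0  1  1  1  1  1  1  1  1  1  1
 R  0  1  1  2  2  2  2  2  2  2  2
 H  0  1  1  2  2  2  2  2  2  2  3
 C  0  1  1  2  2  3  3  3  3  3  3
 N  0  1  1  2  3  3  3  3  3  3  3
 Y  0  1  1  2  3  3  3  3  3  3  3
 C  0  1  1  2  3  4  4  4  4  4  4
 Y  0  1  1  2  3  4  4  4  4  4  4
 R  0  1  1  2  3  4  5  5  5  5  5
 K  0  1  1  2  3  4  5  5  6  6  6
 C  0  1  1  2  3  4  5  6  6  7  7
dp[11][10] = 7. One LCS (by backtracking along matches): GRNCRKC.

7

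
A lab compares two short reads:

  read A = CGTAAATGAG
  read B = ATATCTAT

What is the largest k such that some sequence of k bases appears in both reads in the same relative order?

Let dp[i][j] be the LCS length of the first i bases of read A and the first j bases of read B. dp[i][j] = dp[i-1][j-1]+1 when the i-th and j-th bases match, else max(dp[i-1][j], dp[i][j-1]).
    ·  A  T  A  T  C  T  A  T
 ·  0  0  0  0  0  0  0  0  0
 C  0  0  0  0  0  1  1  1  1
 G  0  0  0  0  0  1  1  1  1
 T  0  0  1  1  1  1  2  2  2
 A  0  1  1  2  2  2  2  3  3
 A  0  1  1  2  2  2  2  3  3
 A  0  1  1  2  2  2  2  3  3
 T  0  1  2  2  3  3  3  3  4
 G  0  1  2  2  3  3  3  3  4
 A  0  1  2  3  3  3  3  4  4
 G  0  1  2  3  3  3  3  4  4
dp[10][8] = 4. One LCS (by backtracking along matches): CTAT.

4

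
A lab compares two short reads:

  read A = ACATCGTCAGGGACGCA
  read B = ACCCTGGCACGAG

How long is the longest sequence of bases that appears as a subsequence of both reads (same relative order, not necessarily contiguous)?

10

One common subsequence of length 10: A at read A[1]=read B[1], then C at read A[2]=read B[3], then C at read A[5]=read B[4], then T at read A[7]=read B[5], then G at read A[10]=read B[6], then G at read A[11]=read B[7], then A at read A[13]=read B[9], then C at read A[14]=read B[10], then G at read A[15]=read B[11], then A at read A[17]=read B[12]. The LCS DP gives dp[17][13] = 10, so this is optimal.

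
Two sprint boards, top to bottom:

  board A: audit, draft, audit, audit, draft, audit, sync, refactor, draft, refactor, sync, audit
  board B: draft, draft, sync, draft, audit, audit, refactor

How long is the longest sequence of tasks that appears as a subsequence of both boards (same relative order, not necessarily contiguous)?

5

Taking draft (board A #2, board B #1), then draft (board A #5, board B #2), then sync (board A #7, board B #3), then draft (board A #9, board B #4), then refactor (board A #10, board B #7) gives a common subsequence of length 5. dp[12][7] = 5 confirms this is the maximum.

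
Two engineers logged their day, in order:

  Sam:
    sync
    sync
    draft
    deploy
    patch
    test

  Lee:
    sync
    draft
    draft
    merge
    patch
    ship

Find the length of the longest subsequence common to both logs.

3

Pick sync at Sam[1]=Lee[1] → draft at Sam[3]=Lee[3] → patch at Sam[5]=Lee[5]; all 3 tasks appear in both, in order, and the DP table's final entry dp[6][6] is also 3, so no common subsequence is longer.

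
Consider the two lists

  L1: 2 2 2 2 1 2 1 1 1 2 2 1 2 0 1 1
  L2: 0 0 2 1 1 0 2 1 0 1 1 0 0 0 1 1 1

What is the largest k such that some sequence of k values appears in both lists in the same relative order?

Taking 2 (L1 #1, L2 #3), then 1 (L1 #5, L2 #5), then 2 (L1 #6, L2 #7), then 1 (L1 #7, L2 #8), then 1 (L1 #8, L2 #10), then 1 (L1 #9, L2 #11), then 1 (L1 #12, L2 #15), then 1 (L1 #15, L2 #16), then 1 (L1 #16, L2 #17) gives a common subsequence of length 9. dp[16][17] = 9 confirms this is the maximum.

9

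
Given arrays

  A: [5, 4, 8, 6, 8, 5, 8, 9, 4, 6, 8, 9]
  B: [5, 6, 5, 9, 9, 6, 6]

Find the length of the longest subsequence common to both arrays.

Match 5 at A[1]=B[1]; then 6 at A[4]=B[2]; then 5 at A[6]=B[3]; then 9 at A[8]=B[5]; then 6 at A[10]=B[7] — 5 values in the same relative order in both. dp[12][7] = 5 confirms this is the maximum.

5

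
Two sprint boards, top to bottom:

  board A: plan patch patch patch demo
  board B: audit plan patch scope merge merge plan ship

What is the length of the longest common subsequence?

2

Pick plan at board A[1]=board B[2]; then patch at board A[2]=board B[3]; all 2 tasks appear in both, in order, and the DP table's final entry dp[5][8] is also 2, so no common subsequence is longer.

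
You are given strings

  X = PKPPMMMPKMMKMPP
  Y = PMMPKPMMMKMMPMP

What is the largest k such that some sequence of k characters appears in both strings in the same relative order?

11

Match P [1,4] → K [2,5] → P [4,6] → M [5,7] → M [6,8] → M [7,9] → K [9,10] → M [10,11] → M [11,12] → M [13,14] → P [15,15] — 11 characters in the same relative order in both. dp[15][15] = 11 confirms this is the maximum.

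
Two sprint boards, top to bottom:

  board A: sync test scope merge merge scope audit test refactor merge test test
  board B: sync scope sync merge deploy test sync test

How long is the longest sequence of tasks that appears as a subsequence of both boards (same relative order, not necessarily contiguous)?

5

One common subsequence of length 5: sync (board A #1, board B #1), then scope (board A #3, board B #2), then merge (board A #4, board B #4), then test (board A #8, board B #6), then test (board A #12, board B #8). The LCS DP gives dp[12][8] = 5, so this is optimal.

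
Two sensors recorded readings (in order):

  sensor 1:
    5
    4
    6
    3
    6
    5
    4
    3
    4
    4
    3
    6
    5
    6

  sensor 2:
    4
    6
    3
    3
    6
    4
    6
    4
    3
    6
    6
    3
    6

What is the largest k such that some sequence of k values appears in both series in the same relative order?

9

Taking 4 at sensor 1[2]=sensor 2[1] → 6 at sensor 1[3]=sensor 2[2] → 3 at sensor 1[4]=sensor 2[4] → 6 at sensor 1[5]=sensor 2[5] → 4 at sensor 1[7]=sensor 2[6] → 4 at sensor 1[10]=sensor 2[8] → 3 at sensor 1[11]=sensor 2[9] → 6 at sensor 1[12]=sensor 2[11] → 6 at sensor 1[14]=sensor 2[13] gives a common subsequence of length 9. Since dp[14][13] = 9, nothing longer is possible.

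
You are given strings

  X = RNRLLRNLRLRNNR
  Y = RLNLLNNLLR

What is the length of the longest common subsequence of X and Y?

8

Taking R [1,1], then N [2,3], then L [4,4], then L [5,5], then N [7,7], then L [8,8], then L [10,9], then R [14,10] gives a common subsequence of length 8, and the DP table's final entry dp[14][10] is also 8, so no common subsequence is longer.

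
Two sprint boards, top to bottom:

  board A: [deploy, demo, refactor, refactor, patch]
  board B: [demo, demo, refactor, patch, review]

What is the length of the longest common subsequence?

3

Pick demo [2,2] → refactor [4,3] → patch [5,4]; all 3 tasks appear in both, in order, and the DP table's final entry dp[5][5] is also 3, so no common subsequence is longer.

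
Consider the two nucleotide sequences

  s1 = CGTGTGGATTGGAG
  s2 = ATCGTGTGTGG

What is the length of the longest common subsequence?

9

One common subsequence of length 9: C [1,3]; then G [2,4]; then T [3,5]; then G [4,6]; then T [5,7]; then G [7,8]; then T [10,9]; then G [12,10]; then G [14,11]. Since dp[14][11] = 9, nothing longer is possible.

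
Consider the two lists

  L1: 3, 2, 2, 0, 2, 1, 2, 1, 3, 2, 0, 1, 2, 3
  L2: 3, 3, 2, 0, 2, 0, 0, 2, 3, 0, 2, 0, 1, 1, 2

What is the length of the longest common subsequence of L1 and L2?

10

Match 3 (L1 #1, L2 #2), then 2 (L1 #2, L2 #3), then 2 (L1 #3, L2 #5), then 0 (L1 #4, L2 #7), then 2 (L1 #7, L2 #8), then 3 (L1 #9, L2 #9), then 2 (L1 #10, L2 #11), then 0 (L1 #11, L2 #12), then 1 (L1 #12, L2 #14), then 2 (L1 #13, L2 #15) — 10 values in the same relative order in both. dp[14][15] = 10 confirms this is the maximum.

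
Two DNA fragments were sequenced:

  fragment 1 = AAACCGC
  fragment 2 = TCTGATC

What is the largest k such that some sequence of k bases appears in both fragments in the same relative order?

Taking C [4,2], then G [6,4], then C [7,7] gives a common subsequence of length 3. Since dp[7][7] = 3, nothing longer is possible.

3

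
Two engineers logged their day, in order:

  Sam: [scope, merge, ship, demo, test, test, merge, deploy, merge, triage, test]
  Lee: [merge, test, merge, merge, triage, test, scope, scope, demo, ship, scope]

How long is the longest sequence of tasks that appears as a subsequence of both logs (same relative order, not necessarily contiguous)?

Match merge at Sam[2]=Lee[1], test at Sam[6]=Lee[2], merge at Sam[7]=Lee[3], merge at Sam[9]=Lee[4], triage at Sam[10]=Lee[5], test at Sam[11]=Lee[6] — 6 tasks in the same relative order in both. Since dp[11][11] = 6, nothing longer is possible.

6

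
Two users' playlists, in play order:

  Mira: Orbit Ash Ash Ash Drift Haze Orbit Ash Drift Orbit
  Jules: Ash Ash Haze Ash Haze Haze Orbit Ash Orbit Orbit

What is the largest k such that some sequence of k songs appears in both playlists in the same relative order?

7

Pick Ash [2,1], Ash [3,2], Ash [4,4], Haze [6,6], Orbit [7,7], Ash [8,8], Orbit [10,10]; all 7 songs appear in both, in order. Since dp[10][10] = 7, nothing longer is possible.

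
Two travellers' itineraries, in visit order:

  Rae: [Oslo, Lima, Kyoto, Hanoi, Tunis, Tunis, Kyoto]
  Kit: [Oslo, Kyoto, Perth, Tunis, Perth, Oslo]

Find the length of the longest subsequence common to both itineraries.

Taking Oslo (Rae #1, Kit #1), then Kyoto (Rae #3, Kit #2), then Tunis (Rae #5, Kit #4) gives a common subsequence of length 3, and the DP table's final entry dp[7][6] is also 3, so no common subsequence is longer.

3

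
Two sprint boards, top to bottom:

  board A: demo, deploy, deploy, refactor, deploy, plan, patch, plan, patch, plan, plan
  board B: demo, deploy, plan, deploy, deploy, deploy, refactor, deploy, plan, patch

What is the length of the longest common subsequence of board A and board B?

Match demo at board A[1]=board B[1], then deploy at board A[2]=board B[5], then deploy at board A[3]=board B[6], then refactor at board A[4]=board B[7], then deploy at board A[5]=board B[8], then plan at board A[8]=board B[9], then patch at board A[9]=board B[10] — 7 tasks in the same relative order in both. The LCS DP gives dp[11][10] = 7, so this is optimal.

7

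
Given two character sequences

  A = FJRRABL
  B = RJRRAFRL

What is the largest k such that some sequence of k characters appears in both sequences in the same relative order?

Match J at A[2]=B[2] → R at A[3]=B[3] → R at A[4]=B[4] → A at A[5]=B[5] → L at A[7]=B[8] — 5 characters in the same relative order in both, and the DP table's final entry dp[7][8] is also 5, so no common subsequence is longer.

5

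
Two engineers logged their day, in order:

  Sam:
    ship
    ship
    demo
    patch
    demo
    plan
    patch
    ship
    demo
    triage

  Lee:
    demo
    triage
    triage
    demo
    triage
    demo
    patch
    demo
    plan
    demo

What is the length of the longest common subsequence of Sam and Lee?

One common subsequence of length 5: demo (Sam #3, Lee #6), patch (Sam #4, Lee #7), demo (Sam #5, Lee #8), plan (Sam #6, Lee #9), demo (Sam #9, Lee #10). dp[10][10] = 5 confirms this is the maximum.

5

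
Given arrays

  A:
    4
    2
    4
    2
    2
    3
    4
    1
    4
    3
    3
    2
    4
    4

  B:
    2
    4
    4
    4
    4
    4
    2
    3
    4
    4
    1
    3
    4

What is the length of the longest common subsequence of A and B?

8

One common subsequence of length 8: 4 (A #1, B #5) → 4 (A #3, B #6) → 2 (A #5, B #7) → 3 (A #6, B #8) → 4 (A #7, B #10) → 1 (A #8, B #11) → 3 (A #11, B #12) → 4 (A #14, B #13). Since dp[14][13] = 8, nothing longer is possible.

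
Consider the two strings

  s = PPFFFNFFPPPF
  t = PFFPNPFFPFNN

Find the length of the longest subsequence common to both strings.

8

One common subsequence of length 8: P [2,1], then F [3,2], then F [4,3], then N [6,5], then F [7,7], then F [8,8], then P [11,9], then F [12,10]. Since dp[12][12] = 8, nothing longer is possible.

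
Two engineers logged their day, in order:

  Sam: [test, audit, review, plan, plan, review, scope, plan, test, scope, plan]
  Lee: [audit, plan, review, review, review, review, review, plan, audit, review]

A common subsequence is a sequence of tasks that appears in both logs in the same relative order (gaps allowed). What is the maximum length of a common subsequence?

Match audit at Sam[2]=Lee[1], then review at Sam[3]=Lee[7], then plan at Sam[4]=Lee[8], then review at Sam[6]=Lee[10] — 4 tasks in the same relative order in both. Since dp[11][10] = 4, nothing longer is possible.

4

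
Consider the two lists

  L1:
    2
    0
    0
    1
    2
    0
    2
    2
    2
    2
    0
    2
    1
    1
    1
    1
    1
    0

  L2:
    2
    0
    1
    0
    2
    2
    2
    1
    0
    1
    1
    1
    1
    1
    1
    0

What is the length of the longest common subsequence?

Match 2 (L1 #1, L2 #1); then 0 (L1 #3, L2 #2); then 1 (L1 #4, L2 #3); then 0 (L1 #6, L2 #4); then 2 (L1 #7, L2 #5); then 2 (L1 #8, L2 #6); then 2 (L1 #9, L2 #7); then 0 (L1 #11, L2 #9); then 1 (L1 #13, L2 #11); then 1 (L1 #14, L2 #12); then 1 (L1 #15, L2 #13); then 1 (L1 #16, L2 #14); then 1 (L1 #17, L2 #15); then 0 (L1 #18, L2 #16) — 14 values in the same relative order in both. Since dp[18][16] = 14, nothing longer is possible.

14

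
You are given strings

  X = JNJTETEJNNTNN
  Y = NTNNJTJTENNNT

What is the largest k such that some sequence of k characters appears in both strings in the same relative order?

8

Match N at X[2]=Y[4] → J at X[3]=Y[5] → T at X[4]=Y[6] → T at X[6]=Y[8] → E at X[7]=Y[9] → N at X[9]=Y[11] → N at X[10]=Y[12] → T at X[11]=Y[13] — 8 characters in the same relative order in both. dp[13][13] = 8 confirms this is the maximum.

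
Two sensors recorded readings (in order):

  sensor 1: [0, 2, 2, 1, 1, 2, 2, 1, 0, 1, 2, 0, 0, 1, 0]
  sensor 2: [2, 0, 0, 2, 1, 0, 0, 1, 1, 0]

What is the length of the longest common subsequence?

Match 0 [1,3], then 2 [3,4], then 1 [4,5], then 0 [9,7], then 1 [10,8], then 1 [14,9], then 0 [15,10] — 7 values in the same relative order in both. Since dp[15][10] = 7, nothing longer is possible.

7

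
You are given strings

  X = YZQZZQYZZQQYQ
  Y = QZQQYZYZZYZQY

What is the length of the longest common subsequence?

Pick Y [1,5]; then Z [2,6]; then Z [4,8]; then Z [5,9]; then Y [7,10]; then Z [9,11]; then Q [11,12]; then Y [12,13]; all 8 characters appear in both, in order, and the DP table's final entry dp[13][13] is also 8, so no common subsequence is longer.

8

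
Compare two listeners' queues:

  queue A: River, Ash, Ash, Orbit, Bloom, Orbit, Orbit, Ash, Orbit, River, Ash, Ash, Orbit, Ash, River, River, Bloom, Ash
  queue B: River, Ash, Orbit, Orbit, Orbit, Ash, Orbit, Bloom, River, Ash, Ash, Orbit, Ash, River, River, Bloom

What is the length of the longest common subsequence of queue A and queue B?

One common subsequence of length 15: River [1,1], Ash [3,2], Orbit [4,3], Orbit [6,4], Orbit [7,5], Ash [8,6], Orbit [9,7], River [10,9], Ash [11,10], Ash [12,11], Orbit [13,12], Ash [14,13], River [15,14], River [16,15], Bloom [17,16]. dp[18][16] = 15 confirms this is the maximum.

15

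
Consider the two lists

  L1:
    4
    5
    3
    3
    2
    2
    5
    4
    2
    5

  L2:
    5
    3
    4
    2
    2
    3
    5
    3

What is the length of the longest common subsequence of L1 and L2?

5

Let dp[i][j] be the LCS length of the first i values of L1 and the first j values of L2. dp[i][j] = dp[i-1][j-1]+1 when the i-th and j-th values match, else max(dp[i-1][j], dp[i][j-1]).
    ·  5  3  4  2  2  3  5  3
 ·  0  0  0  0  0  0  0  0  0
 4  0  0  0  1  1  1  1  1  1
 5  0  1  1  1  1  1  1  2  2
 3  0  1  2  2  2  2  2  2  3
 3  0  1  2  2  2  2  3  3  3
 2  0  1  2  2  3  3  3  3  3
 2  0  1  2  2  3  4  4  4  4
 5  0  1  2  2  3  4  4  5  5
 4  0  1  2  3  3  4  4  5  5
 2  0  1  2  3  4  4  4  5  5
 5  0  1  2  3  4  4  4  5  5
dp[10][8] = 5. One LCS (by backtracking along matches): 5, 3, 2, 2, 5.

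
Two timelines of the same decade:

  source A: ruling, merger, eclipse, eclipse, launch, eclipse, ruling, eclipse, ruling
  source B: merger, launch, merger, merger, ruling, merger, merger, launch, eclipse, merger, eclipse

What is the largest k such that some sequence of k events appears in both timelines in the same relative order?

Taking ruling [1,5], then merger [2,7], then launch [5,8], then eclipse [6,9], then eclipse [8,11] gives a common subsequence of length 5. Since dp[9][11] = 5, nothing longer is possible.

5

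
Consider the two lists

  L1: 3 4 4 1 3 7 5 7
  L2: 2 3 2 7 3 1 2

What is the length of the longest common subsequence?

2

Let dp[i][j] be the LCS length of the first i values of L1 and the first j values of L2. dp[i][j] = dp[i-1][j-1]+1 when the i-th and j-th values match, else max(dp[i-1][j], dp[i][j-1]).
    ·  2  3  2  7  3  1  2
 ·  0  0  0  0  0  0  0  0
 3  0  0  1  1  1  1  1  1
 4  0  0  1  1  1  1  1  1
 4  0  0  1  1  1  1  1  1
 1  0  0  1  1  1  1  2  2
 3  0  0  1  1  1  2  2  2
 7  0  0  1  1  2  2  2  2
 5  0  0  1  1  2  2  2  2
 7  0  0  1  1  2  2  2  2
dp[8][7] = 2. One LCS (by backtracking along matches): 3, 1.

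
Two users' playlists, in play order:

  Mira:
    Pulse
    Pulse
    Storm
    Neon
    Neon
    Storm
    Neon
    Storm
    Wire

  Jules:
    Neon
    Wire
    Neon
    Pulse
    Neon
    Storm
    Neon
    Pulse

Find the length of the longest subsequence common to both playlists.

4

Pick Pulse [2,4], then Neon [5,5], then Storm [6,6], then Neon [7,7]; all 4 songs appear in both, in order. Since dp[9][8] = 4, nothing longer is possible.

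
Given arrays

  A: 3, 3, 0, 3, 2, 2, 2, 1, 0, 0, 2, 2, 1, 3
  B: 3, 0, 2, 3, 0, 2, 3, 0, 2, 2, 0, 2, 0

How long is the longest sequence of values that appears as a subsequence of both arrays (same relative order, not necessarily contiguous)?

Taking 3 [1,1] → 3 [2,4] → 0 [3,5] → 3 [4,7] → 2 [5,9] → 2 [6,10] → 2 [7,12] → 0 [10,13] gives a common subsequence of length 8. dp[14][13] = 8 confirms this is the maximum.

8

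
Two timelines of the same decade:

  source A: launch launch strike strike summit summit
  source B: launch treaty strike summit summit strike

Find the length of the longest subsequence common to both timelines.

Taking launch at source A[1]=source B[1]; then strike at source A[4]=source B[3]; then summit at source A[5]=source B[4]; then summit at source A[6]=source B[5] gives a common subsequence of length 4. The LCS DP gives dp[6][6] = 4, so this is optimal.

4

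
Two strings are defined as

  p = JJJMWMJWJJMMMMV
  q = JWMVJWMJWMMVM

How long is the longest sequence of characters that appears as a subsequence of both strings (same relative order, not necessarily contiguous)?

9

One common subsequence of length 9: J at p[1]=q[1] → J at p[3]=q[5] → W at p[5]=q[6] → M at p[6]=q[7] → J at p[7]=q[8] → W at p[8]=q[9] → M at p[11]=q[10] → M at p[12]=q[11] → M at p[14]=q[13], and the DP table's final entry dp[15][13] is also 9, so no common subsequence is longer.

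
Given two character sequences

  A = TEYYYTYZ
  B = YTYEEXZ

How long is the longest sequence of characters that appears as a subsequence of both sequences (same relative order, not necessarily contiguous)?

Let dp[i][j] be the LCS length of the first i characters of A and the first j characters of B. dp[i][j] = dp[i-1][j-1]+1 when the i-th and j-th characters match, else max(dp[i-1][j], dp[i][j-1]).
    ·  Y  T  Y  E  E  X  Z
 ·  0  0  0  0  0  0  0  0
 T  0  0  1  1  1  1  1  1
 E  0  0  1  1  2  2  2  2
 Y  0  1  1  2  2  2  2  2
 Y  0  1  1  2  2  2  2  2
 Y  0  1  1  2  2  2  2  2
 T  0  1  2  2  2  2  2  2
 Y  0  1  2  3  3  3  3  3
 Z  0  1  2  3  3  3  3  4
dp[8][7] = 4. One LCS (by backtracking along matches): YTYZ.

4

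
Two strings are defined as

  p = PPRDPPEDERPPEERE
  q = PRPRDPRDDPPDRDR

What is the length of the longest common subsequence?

9

One common subsequence of length 9: P [1,3] → P [2,6] → R [3,7] → D [4,9] → P [5,10] → P [6,11] → D [8,12] → R [10,13] → R [15,15], and the DP table's final entry dp[16][15] is also 9, so no common subsequence is longer.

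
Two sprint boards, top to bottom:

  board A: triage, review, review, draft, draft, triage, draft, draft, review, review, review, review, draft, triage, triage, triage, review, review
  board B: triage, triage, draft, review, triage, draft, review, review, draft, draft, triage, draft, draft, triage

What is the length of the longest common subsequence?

Match triage [1,5]; then review [2,7]; then review [3,8]; then draft [4,9]; then draft [5,10]; then triage [6,11]; then draft [8,12]; then draft [13,13]; then triage [16,14] — 9 tasks in the same relative order in both. Since dp[18][14] = 9, nothing longer is possible.

9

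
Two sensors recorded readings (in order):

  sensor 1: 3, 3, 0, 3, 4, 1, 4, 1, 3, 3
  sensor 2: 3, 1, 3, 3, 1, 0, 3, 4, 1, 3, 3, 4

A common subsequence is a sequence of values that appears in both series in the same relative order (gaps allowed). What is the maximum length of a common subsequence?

8

Match 3 [1,3] → 3 [2,4] → 0 [3,6] → 3 [4,7] → 4 [7,8] → 1 [8,9] → 3 [9,10] → 3 [10,11] — 8 values in the same relative order in both, and the DP table's final entry dp[10][12] is also 8, so no common subsequence is longer.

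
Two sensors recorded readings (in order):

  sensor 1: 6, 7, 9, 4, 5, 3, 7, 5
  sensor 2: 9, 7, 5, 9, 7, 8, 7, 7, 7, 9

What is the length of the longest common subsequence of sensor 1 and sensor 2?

3

Taking 7 at sensor 1[2]=sensor 2[2]; then 9 at sensor 1[3]=sensor 2[4]; then 7 at sensor 1[7]=sensor 2[9] gives a common subsequence of length 3. The LCS DP gives dp[8][10] = 3, so this is optimal.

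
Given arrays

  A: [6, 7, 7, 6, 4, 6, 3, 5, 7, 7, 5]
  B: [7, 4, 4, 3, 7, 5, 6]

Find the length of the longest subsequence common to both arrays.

5

Let dp[i][j] be the LCS length of the first i values of A and the first j values of B. dp[i][j] = dp[i-1][j-1]+1 when the i-th and j-th values match, else max(dp[i-1][j], dp[i][j-1]).
    ·  7  4  4  3  7  5  6
 ·  0  0  0  0  0  0  0  0
 6  0  0  0  0  0  0  0  1
 7  0  1  1  1  1  1  1  1
 7  0  1  1  1  1  2  2  2
 6  0  1  1  1  1  2  2  3
 4  0  1  2  2  2  2  2  3
 6  0  1  2  2  2  2  2  3
 3  0  1  2  2  3  3  3  3
 5  0  1  2  2  3  3  4  4
 7  0  1  2  2  3  4  4  4
 7  0  1  2  2  3  4  4  4
 5  0  1  2  2  3  4  5  5
dp[11][7] = 5. One LCS (by backtracking along matches): 7, 4, 3, 7, 5.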